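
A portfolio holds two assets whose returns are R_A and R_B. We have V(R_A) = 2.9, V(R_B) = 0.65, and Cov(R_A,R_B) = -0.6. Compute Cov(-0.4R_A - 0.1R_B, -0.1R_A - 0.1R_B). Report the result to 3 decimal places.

Cov(-0.4R_A - 0.1R_B, -0.1R_A - 0.1R_B) = (-0.4)(-0.1)V(R_A) + (-0.1)(-0.1)V(R_B) + [(-0.4)(-0.1) + (-0.1)(-0.1)]Cov(R_A,R_B)
= 0.04·2.9 + 0.01·0.65 + 0.05·-0.6 = 0.0925

0.093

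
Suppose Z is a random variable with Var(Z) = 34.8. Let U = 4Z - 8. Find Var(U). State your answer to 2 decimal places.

Var(4Z - 8) = (4)²·Var(Z) = 16·34.8 = 556.8

556.80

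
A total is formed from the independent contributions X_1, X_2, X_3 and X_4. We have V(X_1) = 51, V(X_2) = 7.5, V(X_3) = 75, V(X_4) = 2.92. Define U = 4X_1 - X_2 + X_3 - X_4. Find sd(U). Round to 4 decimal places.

By independence, V(U) = (4)²V(X_1) + (-1)²V(X_2) + (1)²V(X_3) + (-1)²V(X_4)
= (4)²·51 + (-1)²·7.5 + (1)²·75 + (-1)²·2.92 = 901.42
sd(U) = √901.42 ≈ 30.0237

30.0237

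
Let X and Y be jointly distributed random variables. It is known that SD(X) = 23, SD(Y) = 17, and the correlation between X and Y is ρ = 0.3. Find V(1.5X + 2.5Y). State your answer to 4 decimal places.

V(X) = (23)² = 529;  V(Y) = (17)² = 289
Cov(X,Y) = ρ·SD(X)·SD(Y) = 0.3·23·17 = 117.3
V(1.5X + 2.5Y) = (1.5)²·V(X) + (2.5)²·V(Y) + 2·(1.5)·(2.5)·Cov(X,Y)
= 2.25·529 + 6.25·289 + 7.5·117.3 = 3876.25

3876.2500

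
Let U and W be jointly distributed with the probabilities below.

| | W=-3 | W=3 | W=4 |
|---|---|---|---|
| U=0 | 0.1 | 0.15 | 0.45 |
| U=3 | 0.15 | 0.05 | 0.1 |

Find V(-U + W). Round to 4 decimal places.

E[U] = 0.9,  E[W] = 2.05,  E[UW] = 0.3
V(U) = 2.7 − (0.9)² = 1.89;  V(W) = 12.85 − (2.05)² = 8.6475
Cov(U,W) = 0.3 − (0.9)(2.05) = -1.545
V(-U + W) = (-1)²·1.89 + (1)²·8.6475 + 2·(-1)·(1)·-1.545 = 13.6275

13.6275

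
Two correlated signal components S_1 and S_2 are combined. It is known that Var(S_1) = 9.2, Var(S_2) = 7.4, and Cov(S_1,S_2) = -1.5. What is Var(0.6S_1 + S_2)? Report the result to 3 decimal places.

8.912

Var(0.6S_1 + S_2) = (0.6)²·Var(S_1) + (1)²·Var(S_2) + 2·(0.6)·(1)·Cov(S_1,S_2)
= 0.36·9.2 + 1·7.4 + 1.2·-1.5 = 8.912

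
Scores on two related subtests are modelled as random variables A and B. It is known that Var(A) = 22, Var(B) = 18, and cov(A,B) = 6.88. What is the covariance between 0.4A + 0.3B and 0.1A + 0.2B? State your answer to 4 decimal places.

2.7168

cov(0.4A + 0.3B, 0.1A + 0.2B) = (0.4)(0.1)Var(A) + (0.3)(0.2)Var(B) + [(0.4)(0.2) + (0.3)(0.1)]cov(A,B)
= 0.04·22 + 0.06·18 + 0.11·6.88 = 2.7168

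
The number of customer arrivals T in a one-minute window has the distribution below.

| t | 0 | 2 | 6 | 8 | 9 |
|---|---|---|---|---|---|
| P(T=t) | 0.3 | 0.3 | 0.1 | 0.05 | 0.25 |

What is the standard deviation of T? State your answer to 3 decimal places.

3.664

E[T] = (0)(0.3) + (2)(0.3) + (6)(0.1) + (8)(0.05) + (9)(0.25) = 3.85
E[T²] = (0)²(0.3) + (2)²(0.3) + (6)²(0.1) + (8)²(0.05) + (9)²(0.25) = 28.25
var(T) = E[T²] − (E[T])² = 28.25 − (3.85)² = 13.4275
sd(T) = √13.4275 ≈ 3.664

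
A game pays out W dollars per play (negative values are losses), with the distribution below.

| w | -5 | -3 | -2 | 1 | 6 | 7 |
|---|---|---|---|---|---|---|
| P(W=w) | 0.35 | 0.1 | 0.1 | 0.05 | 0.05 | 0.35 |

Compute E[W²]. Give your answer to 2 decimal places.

29.05

E[W²] = (-5)²(0.35) + (-3)²(0.1) + (-2)²(0.1) + (1)²(0.05) + (6)²(0.05) + (7)²(0.35) = 29.05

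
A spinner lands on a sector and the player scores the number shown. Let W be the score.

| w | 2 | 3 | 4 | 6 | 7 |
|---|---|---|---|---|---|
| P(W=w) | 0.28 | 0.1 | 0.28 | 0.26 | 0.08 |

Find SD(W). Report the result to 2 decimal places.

1.72

E[W] = (2)(0.28) + (3)(0.1) + (4)(0.28) + (6)(0.26) + (7)(0.08) = 4.1
E[W²] = (2)²(0.28) + (3)²(0.1) + (4)²(0.28) + (6)²(0.26) + (7)²(0.08) = 19.78
Var(W) = E[W²] − (E[W])² = 19.78 − (4.1)² = 2.97
SD(W) = √2.97 ≈ 1.72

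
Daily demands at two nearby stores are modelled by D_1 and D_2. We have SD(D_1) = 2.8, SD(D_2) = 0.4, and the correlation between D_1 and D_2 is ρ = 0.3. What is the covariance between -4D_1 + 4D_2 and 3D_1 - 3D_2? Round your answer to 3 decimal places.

-87.936

Var(D_1) = (2.8)² = 7.84;  Var(D_2) = (0.4)² = 0.16
Cov(D_1,D_2) = ρ·SD(D_1)·SD(D_2) = 0.3·2.8·0.4 = 0.336
Cov(-4D_1 + 4D_2, 3D_1 - 3D_2) = (-4)(3)Var(D_1) + (4)(-3)Var(D_2) + [(-4)(-3) + (4)(3)]Cov(D_1,D_2)
= -12·7.84 + -12·0.16 + 24·0.336 = -87.936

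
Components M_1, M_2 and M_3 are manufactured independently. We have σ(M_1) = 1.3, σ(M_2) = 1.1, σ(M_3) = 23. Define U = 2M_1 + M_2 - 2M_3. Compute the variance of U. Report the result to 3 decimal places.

2123.970

V(M_1) = 1.69, V(M_2) = 1.21, V(M_3) = 529
By independence, V(U) = (2)²V(M_1) + (1)²V(M_2) + (-2)²V(M_3)
= (2)²·1.69 + (1)²·1.21 + (-2)²·529 = 2123.97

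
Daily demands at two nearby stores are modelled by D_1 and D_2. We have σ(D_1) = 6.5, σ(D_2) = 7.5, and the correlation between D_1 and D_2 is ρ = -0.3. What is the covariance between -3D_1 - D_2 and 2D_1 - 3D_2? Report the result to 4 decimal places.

-187.1250

V(D_1) = (6.5)² = 42.25;  V(D_2) = (7.5)² = 56.25
cov(D_1,D_2) = ρ·σ(D_1)·σ(D_2) = -0.3·6.5·7.5 = -14.625
cov(-3D_1 - D_2, 2D_1 - 3D_2) = (-3)(2)V(D_1) + (-1)(-3)V(D_2) + [(-3)(-3) + (-1)(2)]cov(D_1,D_2)
= -6·42.25 + 3·56.25 + 7·-14.625 = -187.125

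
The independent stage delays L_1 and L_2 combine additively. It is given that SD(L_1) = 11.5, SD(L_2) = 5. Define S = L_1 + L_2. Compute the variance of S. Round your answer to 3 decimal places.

var(L_1) = 132.25, var(L_2) = 25
By independence, var(S) = (1)²var(L_1) + (1)²var(L_2)
= (1)²·132.25 + (1)²·25 = 157.25

157.250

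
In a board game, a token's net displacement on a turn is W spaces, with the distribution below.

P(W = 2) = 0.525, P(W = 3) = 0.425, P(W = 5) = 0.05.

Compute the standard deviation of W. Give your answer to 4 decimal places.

E[W] = (2)(0.525) + (3)(0.425) + (5)(0.05) = 2.575
E[W²] = (2)²(0.525) + (3)²(0.425) + (5)²(0.05) = 7.175
Var(W) = E[W²] − (E[W])² = 7.175 − (2.575)² = 0.544375
SD(W) = √0.544375 ≈ 0.7378

0.7378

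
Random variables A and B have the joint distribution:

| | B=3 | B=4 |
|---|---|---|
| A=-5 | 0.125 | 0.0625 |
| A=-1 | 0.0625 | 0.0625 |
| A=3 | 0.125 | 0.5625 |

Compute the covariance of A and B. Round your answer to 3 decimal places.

0.625

E[A] = 1,  E[B] = 3.6875
E[AB] = 4.3125
Cov(A,B) = E[AB] − E[A]E[B] = 4.3125 − (1)(3.6875) = 0.625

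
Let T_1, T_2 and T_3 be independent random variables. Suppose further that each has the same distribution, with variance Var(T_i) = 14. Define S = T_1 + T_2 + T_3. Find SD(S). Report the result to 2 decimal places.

By independence, Var(S) = (1)²Var(T_1) + (1)²Var(T_2) + (1)²Var(T_3)
= (1)²·14 + (1)²·14 + (1)²·14 = 42
SD(S) = √42 ≈ 6.48

6.48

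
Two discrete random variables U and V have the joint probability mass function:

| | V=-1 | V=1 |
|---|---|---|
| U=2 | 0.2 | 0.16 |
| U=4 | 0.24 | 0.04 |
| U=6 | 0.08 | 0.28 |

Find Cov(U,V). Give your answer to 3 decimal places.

E[U] = 4,  E[V] = -0.04
E[UV] = 0.32
Cov(U,V) = E[UV] − E[U]E[V] = 0.32 − (4)(-0.04) = 0.48

0.480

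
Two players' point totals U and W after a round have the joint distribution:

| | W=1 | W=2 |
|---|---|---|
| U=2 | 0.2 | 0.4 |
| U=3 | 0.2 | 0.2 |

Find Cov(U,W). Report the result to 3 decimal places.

-0.040

E[U] = 2.4,  E[W] = 1.6
E[UW] = 3.8
Cov(U,W) = E[UW] − E[U]E[W] = 3.8 − (2.4)(1.6) = -0.04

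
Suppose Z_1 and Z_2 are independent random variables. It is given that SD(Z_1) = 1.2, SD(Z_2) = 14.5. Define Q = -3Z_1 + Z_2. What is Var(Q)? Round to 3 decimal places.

223.210

Var(Z_1) = 1.44, Var(Z_2) = 210.25
By independence, Var(Q) = (-3)²Var(Z_1) + (1)²Var(Z_2)
= (-3)²·1.44 + (1)²·210.25 = 223.21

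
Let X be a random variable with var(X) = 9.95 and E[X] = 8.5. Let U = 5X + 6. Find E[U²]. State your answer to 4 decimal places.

E[5X + 6] = 5·8.5 + 6 = 48.5
var(5X + 6) = (5)²·9.95 = 248.75
E[U²] = var(U) + (E[U])² = 248.75 + (48.5)² = 2601

2601.0000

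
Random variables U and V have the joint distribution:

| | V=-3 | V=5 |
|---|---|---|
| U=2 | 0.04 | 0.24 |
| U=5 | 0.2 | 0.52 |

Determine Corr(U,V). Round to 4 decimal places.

E[U] = 4.16,  E[V] = 3.08
E[UV] = 12.16
Cov(U,V) = E[UV] − E[U]E[V] = 12.16 − (4.16)(3.08) = -0.6528
var(U) = 1.8144,  var(V) = 11.6736
ρ = -0.6528 / √(1.8144·11.6736) ≈ -0.1418

-0.1418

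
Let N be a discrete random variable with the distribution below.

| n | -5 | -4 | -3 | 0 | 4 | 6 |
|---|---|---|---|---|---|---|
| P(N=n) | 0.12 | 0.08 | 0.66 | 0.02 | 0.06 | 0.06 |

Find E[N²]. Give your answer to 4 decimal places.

13.3400

E[N²] = (-5)²(0.12) + (-4)²(0.08) + (-3)²(0.66) + (0)²(0.02) + (4)²(0.06) + (6)²(0.06) = 13.34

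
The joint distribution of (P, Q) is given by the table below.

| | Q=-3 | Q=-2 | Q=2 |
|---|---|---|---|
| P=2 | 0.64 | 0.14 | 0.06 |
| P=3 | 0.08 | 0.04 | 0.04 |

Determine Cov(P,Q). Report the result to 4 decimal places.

0.1312

E[P] = 2.16,  E[Q] = -2.32
E[PQ] = -4.88
Cov(P,Q) = E[PQ] − E[P]E[Q] = -4.88 − (2.16)(-2.32) = 0.1312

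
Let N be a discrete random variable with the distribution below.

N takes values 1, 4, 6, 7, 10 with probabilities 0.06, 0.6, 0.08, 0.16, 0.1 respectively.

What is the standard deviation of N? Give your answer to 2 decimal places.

2.19

E[N] = (1)(0.06) + (4)(0.6) + (6)(0.08) + (7)(0.16) + (10)(0.1) = 5.06
E[N²] = (1)²(0.06) + (4)²(0.6) + (6)²(0.08) + (7)²(0.16) + (10)²(0.1) = 30.38
Var(N) = E[N²] − (E[N])² = 30.38 − (5.06)² = 4.7764
sd(N) = √4.7764 ≈ 2.19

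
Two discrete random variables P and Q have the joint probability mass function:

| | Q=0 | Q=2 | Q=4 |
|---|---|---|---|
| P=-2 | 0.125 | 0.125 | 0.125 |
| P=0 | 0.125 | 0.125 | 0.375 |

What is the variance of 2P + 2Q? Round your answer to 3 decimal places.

E[P] = -0.75,  E[Q] = 2.5,  E[PQ] = -1.5
var(P) = 1.5 − (-0.75)² = 0.9375;  var(Q) = 9 − (2.5)² = 2.75
cov(P,Q) = -1.5 − (-0.75)(2.5) = 0.375
var(2P + 2Q) = (2)²·0.9375 + (2)²·2.75 + 2·(2)·(2)·0.375 = 17.75

17.750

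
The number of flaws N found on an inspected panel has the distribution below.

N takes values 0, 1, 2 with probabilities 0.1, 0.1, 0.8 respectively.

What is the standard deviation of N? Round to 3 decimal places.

0.640

E[N] = (0)(0.1) + (1)(0.1) + (2)(0.8) = 1.7
E[N²] = (0)²(0.1) + (1)²(0.1) + (2)²(0.8) = 3.3
Var(N) = E[N²] − (E[N])² = 3.3 − (1.7)² = 0.41
SD(N) = √0.41 ≈ 0.640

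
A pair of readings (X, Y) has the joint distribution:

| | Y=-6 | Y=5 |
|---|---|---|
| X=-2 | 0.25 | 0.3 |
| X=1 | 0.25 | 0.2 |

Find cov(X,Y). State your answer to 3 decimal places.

E[X] = -0.65,  E[Y] = -0.5
E[XY] = -0.5
cov(X,Y) = E[XY] − E[X]E[Y] = -0.5 − (-0.65)(-0.5) = -0.825

-0.825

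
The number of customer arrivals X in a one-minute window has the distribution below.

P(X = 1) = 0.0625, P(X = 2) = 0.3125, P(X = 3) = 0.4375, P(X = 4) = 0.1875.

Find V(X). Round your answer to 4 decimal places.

0.6875

E[X] = (1)(0.0625) + (2)(0.3125) + (3)(0.4375) + (4)(0.1875) = 2.75
E[X²] = (1)²(0.0625) + (2)²(0.3125) + (3)²(0.4375) + (4)²(0.1875) = 8.25
V(X) = E[X²] − (E[X])² = 8.25 − (2.75)² = 0.6875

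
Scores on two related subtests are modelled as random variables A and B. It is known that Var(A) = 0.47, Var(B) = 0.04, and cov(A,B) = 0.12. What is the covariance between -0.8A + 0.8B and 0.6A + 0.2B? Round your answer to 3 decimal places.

-0.181

cov(-0.8A + 0.8B, 0.6A + 0.2B) = (-0.8)(0.6)Var(A) + (0.8)(0.2)Var(B) + [(-0.8)(0.2) + (0.8)(0.6)]cov(A,B)
= -0.48·0.47 + 0.16·0.04 + 0.32·0.12 = -0.1808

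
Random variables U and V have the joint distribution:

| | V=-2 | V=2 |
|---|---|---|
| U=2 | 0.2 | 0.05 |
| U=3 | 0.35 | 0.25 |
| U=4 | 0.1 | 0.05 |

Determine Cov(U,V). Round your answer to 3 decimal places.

0.140

E[U] = 2.9,  E[V] = -0.6
E[UV] = -1.6
Cov(U,V) = E[UV] − E[U]E[V] = -1.6 − (2.9)(-0.6) = 0.14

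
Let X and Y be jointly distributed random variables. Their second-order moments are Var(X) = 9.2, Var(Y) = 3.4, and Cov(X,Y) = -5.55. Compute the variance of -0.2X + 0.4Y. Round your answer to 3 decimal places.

Var(-0.2X + 0.4Y) = (-0.2)²·Var(X) + (0.4)²·Var(Y) + 2·(-0.2)·(0.4)·Cov(X,Y)
= 0.04·9.2 + 0.16·3.4 + -0.16·-5.55 = 1.8

1.800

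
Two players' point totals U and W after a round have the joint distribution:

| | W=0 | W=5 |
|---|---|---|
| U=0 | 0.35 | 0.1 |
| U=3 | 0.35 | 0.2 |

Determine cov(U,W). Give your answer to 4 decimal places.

E[U] = 1.65,  E[W] = 1.5
E[UW] = 3
cov(U,W) = E[UW] − E[U]E[W] = 3 − (1.65)(1.5) = 0.525

0.5250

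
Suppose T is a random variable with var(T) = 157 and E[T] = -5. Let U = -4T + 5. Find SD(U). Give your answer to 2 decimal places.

50.12

var(-4T + 5) = (-4)²·157 = 2512
SD(U) = √2512 ≈ 50.12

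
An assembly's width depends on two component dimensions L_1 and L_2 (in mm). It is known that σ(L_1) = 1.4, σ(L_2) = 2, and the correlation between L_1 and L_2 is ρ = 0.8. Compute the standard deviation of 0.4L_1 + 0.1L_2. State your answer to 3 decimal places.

0.730

V(L_1) = (1.4)² = 1.96;  V(L_2) = (2)² = 4
cov(L_1,L_2) = ρ·σ(L_1)·σ(L_2) = 0.8·1.4·2 = 2.24
V(0.4L_1 + 0.1L_2) = (0.4)²·V(L_1) + (0.1)²·V(L_2) + 2·(0.4)·(0.1)·cov(L_1,L_2)
= 0.16·1.96 + 0.01·4 + 0.08·2.24 = 0.5328
σ(0.4L_1 + 0.1L_2) = √0.5328 ≈ 0.730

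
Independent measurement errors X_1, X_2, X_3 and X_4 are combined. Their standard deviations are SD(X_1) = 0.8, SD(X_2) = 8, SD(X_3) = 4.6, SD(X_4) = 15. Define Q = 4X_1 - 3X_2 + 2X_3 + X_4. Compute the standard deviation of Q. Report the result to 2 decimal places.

V(X_1) = 0.64, V(X_2) = 64, V(X_3) = 21.16, V(X_4) = 225
By independence, V(Q) = (4)²V(X_1) + (-3)²V(X_2) + (2)²V(X_3) + (1)²V(X_4)
= (4)²·0.64 + (-3)²·64 + (2)²·21.16 + (1)²·225 = 895.88
SD(Q) = √895.88 ≈ 29.93

29.93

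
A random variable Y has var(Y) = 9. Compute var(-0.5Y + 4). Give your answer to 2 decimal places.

var(-0.5Y + 4) = (-0.5)²·var(Y) = 0.25·9 = 2.25

2.25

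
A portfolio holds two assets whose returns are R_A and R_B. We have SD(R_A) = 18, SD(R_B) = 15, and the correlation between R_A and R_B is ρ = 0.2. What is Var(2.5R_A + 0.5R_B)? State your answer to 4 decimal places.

Var(R_A) = (18)² = 324;  Var(R_B) = (15)² = 225
Cov(R_A,R_B) = ρ·SD(R_A)·SD(R_B) = 0.2·18·15 = 54
Var(2.5R_A + 0.5R_B) = (2.5)²·Var(R_A) + (0.5)²·Var(R_B) + 2·(2.5)·(0.5)·Cov(R_A,R_B)
= 6.25·324 + 0.25·225 + 2.5·54 = 2216.25

2216.2500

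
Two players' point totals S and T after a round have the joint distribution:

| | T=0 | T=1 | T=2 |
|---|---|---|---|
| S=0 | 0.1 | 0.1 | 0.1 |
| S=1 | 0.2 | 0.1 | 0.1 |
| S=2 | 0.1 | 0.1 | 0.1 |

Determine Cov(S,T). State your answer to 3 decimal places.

0.000

E[S] = 1,  E[T] = 0.9
E[ST] = 0.9
Cov(S,T) = E[ST] − E[S]E[T] = 0.9 − (1)(0.9) = 0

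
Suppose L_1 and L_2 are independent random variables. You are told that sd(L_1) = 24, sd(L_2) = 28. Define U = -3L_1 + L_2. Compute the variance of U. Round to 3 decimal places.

5968.000

Var(L_1) = 576, Var(L_2) = 784
By independence, Var(U) = (-3)²Var(L_1) + (1)²Var(L_2)
= (-3)²·576 + (1)²·784 = 5968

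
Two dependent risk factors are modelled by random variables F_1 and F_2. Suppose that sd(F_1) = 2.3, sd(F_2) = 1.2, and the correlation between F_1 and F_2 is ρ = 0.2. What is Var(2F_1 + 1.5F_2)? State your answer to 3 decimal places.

27.712

Var(F_1) = (2.3)² = 5.29;  Var(F_2) = (1.2)² = 1.44
Cov(F_1,F_2) = ρ·sd(F_1)·sd(F_2) = 0.2·2.3·1.2 = 0.552
Var(2F_1 + 1.5F_2) = (2)²·Var(F_1) + (1.5)²·Var(F_2) + 2·(2)·(1.5)·Cov(F_1,F_2)
= 4·5.29 + 2.25·1.44 + 6·0.552 = 27.712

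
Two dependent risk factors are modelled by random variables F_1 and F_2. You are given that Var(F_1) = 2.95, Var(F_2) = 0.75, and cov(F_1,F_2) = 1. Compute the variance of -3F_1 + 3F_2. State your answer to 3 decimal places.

15.300

Var(-3F_1 + 3F_2) = (-3)²·Var(F_1) + (3)²·Var(F_2) + 2·(-3)·(3)·cov(F_1,F_2)
= 9·2.95 + 9·0.75 + -18·1 = 15.3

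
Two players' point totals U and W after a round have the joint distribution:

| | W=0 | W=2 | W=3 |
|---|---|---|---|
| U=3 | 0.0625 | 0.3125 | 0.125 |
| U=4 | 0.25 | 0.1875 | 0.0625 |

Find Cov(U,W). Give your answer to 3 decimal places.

E[U] = 3.5,  E[W] = 1.5625
E[UW] = 5.25
Cov(U,W) = E[UW] − E[U]E[W] = 5.25 − (3.5)(1.5625) = -0.21875

-0.219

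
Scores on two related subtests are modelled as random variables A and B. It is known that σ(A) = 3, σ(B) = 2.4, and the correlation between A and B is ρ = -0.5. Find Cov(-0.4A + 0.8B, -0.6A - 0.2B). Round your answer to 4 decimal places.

2.6784

Var(A) = (3)² = 9;  Var(B) = (2.4)² = 5.76
Cov(A,B) = ρ·σ(A)·σ(B) = -0.5·3·2.4 = -3.6
Cov(-0.4A + 0.8B, -0.6A - 0.2B) = (-0.4)(-0.6)Var(A) + (0.8)(-0.2)Var(B) + [(-0.4)(-0.2) + (0.8)(-0.6)]Cov(A,B)
= 0.24·9 + -0.16·5.76 + -0.4·-3.6 = 2.6784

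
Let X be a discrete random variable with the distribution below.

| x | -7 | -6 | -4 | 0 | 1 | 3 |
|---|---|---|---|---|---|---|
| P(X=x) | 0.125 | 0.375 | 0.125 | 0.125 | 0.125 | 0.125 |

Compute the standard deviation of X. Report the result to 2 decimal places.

3.62

E[X] = (-7)(0.125) + (-6)(0.375) + (-4)(0.125) + (0)(0.125) + (1)(0.125) + (3)(0.125) = -3.125
E[X²] = (-7)²(0.125) + (-6)²(0.375) + (-4)²(0.125) + (0)²(0.125) + (1)²(0.125) + (3)²(0.125) = 22.875
Var(X) = E[X²] − (E[X])² = 22.875 − (-3.125)² = 13.109375
SD(X) = √13.109375 ≈ 3.62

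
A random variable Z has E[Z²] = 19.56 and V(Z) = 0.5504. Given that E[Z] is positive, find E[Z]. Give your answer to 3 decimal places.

(E[Z])² = E[Z²] − V(Z) = 19.56 − 0.5504 = 19.0096
E[Z] = √19.0096 = 4.36

4.360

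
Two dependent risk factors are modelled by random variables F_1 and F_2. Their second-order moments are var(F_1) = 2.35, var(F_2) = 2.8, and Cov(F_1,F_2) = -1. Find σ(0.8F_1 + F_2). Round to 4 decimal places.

var(0.8F_1 + F_2) = (0.8)²·var(F_1) + (1)²·var(F_2) + 2·(0.8)·(1)·Cov(F_1,F_2)
= 0.64·2.35 + 1·2.8 + 1.6·-1 = 2.704
σ(0.8F_1 + F_2) = √2.704 ≈ 1.6444

1.6444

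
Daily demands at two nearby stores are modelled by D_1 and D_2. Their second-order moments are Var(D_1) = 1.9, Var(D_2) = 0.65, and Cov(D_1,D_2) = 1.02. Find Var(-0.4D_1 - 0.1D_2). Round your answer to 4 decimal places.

0.3921

Var(-0.4D_1 - 0.1D_2) = (-0.4)²·Var(D_1) + (-0.1)²·Var(D_2) + 2·(-0.4)·(-0.1)·Cov(D_1,D_2)
= 0.16·1.9 + 0.01·0.65 + 0.08·1.02 = 0.3921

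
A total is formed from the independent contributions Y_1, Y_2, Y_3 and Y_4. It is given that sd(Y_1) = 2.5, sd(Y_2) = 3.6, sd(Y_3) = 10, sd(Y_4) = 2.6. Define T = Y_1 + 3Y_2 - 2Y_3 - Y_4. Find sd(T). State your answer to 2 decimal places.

23.01

Var(Y_1) = 6.25, Var(Y_2) = 12.96, Var(Y_3) = 100, Var(Y_4) = 6.76
By independence, Var(T) = (1)²Var(Y_1) + (3)²Var(Y_2) + (-2)²Var(Y_3) + (-1)²Var(Y_4)
= (1)²·6.25 + (3)²·12.96 + (-2)²·100 + (-1)²·6.76 = 529.65
sd(T) = √529.65 ≈ 23.01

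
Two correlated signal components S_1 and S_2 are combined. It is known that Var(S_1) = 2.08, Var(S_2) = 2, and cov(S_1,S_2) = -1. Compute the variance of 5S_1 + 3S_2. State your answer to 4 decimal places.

40.0000

Var(5S_1 + 3S_2) = (5)²·Var(S_1) + (3)²·Var(S_2) + 2·(5)·(3)·cov(S_1,S_2)
= 25·2.08 + 9·2 + 30·-1 = 40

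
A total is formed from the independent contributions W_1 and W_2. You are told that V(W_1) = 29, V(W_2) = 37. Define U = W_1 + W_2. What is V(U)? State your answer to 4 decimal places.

66.0000

By independence, V(U) = (1)²V(W_1) + (1)²V(W_2)
= (1)²·29 + (1)²·37 = 66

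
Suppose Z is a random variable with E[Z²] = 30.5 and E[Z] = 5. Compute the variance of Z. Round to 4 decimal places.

V(Z) = 30.5 − (5)² = 5.5

5.5000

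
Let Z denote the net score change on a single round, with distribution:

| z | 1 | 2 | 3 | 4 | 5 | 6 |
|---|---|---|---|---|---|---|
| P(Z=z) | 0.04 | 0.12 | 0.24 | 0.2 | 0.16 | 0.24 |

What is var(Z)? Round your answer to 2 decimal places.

E[Z] = (1)(0.04) + (2)(0.12) + (3)(0.24) + (4)(0.2) + (5)(0.16) + (6)(0.24) = 4.04
E[Z²] = (1)²(0.04) + (2)²(0.12) + (3)²(0.24) + (4)²(0.2) + (5)²(0.16) + (6)²(0.24) = 18.52
var(Z) = E[Z²] − (E[Z])² = 18.52 − (4.04)² = 2.1984

2.20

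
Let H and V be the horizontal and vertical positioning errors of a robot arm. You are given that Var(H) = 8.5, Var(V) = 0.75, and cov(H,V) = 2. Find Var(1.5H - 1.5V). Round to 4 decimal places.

Var(1.5H - 1.5V) = (1.5)²·Var(H) + (-1.5)²·Var(V) + 2·(1.5)·(-1.5)·cov(H,V)
= 2.25·8.5 + 2.25·0.75 + -4.5·2 = 11.8125

11.8125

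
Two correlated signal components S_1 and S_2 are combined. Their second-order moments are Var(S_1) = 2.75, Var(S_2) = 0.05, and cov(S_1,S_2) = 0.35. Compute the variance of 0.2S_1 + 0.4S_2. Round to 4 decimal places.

Var(0.2S_1 + 0.4S_2) = (0.2)²·Var(S_1) + (0.4)²·Var(S_2) + 2·(0.2)·(0.4)·cov(S_1,S_2)
= 0.04·2.75 + 0.16·0.05 + 0.16·0.35 = 0.174

0.1740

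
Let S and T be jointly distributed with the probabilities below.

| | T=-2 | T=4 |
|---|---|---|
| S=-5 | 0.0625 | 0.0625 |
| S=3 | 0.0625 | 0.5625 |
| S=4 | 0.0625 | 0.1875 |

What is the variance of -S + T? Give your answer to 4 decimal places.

E[S] = 2.25,  E[T] = 2.875,  E[ST] = 8.25
var(S) = 12.75 − (2.25)² = 7.6875;  var(T) = 13.75 − (2.875)² = 5.484375
Cov(S,T) = 8.25 − (2.25)(2.875) = 1.78125
var(-S + T) = (-1)²·7.6875 + (1)²·5.484375 + 2·(-1)·(1)·1.78125 = 9.609375

9.6094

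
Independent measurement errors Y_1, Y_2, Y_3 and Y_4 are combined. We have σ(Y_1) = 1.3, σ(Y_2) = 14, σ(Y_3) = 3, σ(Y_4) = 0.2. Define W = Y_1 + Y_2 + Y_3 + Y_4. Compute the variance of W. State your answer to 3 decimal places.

Var(Y_1) = 1.69, Var(Y_2) = 196, Var(Y_3) = 9, Var(Y_4) = 0.04
By independence, Var(W) = (1)²Var(Y_1) + (1)²Var(Y_2) + (1)²Var(Y_3) + (1)²Var(Y_4)
= (1)²·1.69 + (1)²·196 + (1)²·9 + (1)²·0.04 = 206.73

206.730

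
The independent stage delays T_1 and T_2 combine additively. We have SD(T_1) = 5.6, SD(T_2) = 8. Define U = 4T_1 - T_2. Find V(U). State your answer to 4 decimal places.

565.7600

V(T_1) = 31.36, V(T_2) = 64
By independence, V(U) = (4)²V(T_1) + (-1)²V(T_2)
= (4)²·31.36 + (-1)²·64 = 565.76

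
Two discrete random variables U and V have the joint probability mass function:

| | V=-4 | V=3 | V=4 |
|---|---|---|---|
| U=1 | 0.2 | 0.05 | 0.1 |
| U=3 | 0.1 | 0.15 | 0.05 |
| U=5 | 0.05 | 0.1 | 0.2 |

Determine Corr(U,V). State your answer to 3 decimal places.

0.380

E[U] = 3,  E[V] = 0.9
E[UV] = 5
cov(U,V) = E[UV] − E[U]E[V] = 5 − (3)(0.9) = 2.3
var(U) = 2.8,  var(V) = 13.09
ρ = 2.3 / √(2.8·13.09) ≈ 0.380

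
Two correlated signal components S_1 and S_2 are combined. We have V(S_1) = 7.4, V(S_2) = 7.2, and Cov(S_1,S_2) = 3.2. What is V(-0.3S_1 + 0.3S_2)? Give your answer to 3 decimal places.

0.738

V(-0.3S_1 + 0.3S_2) = (-0.3)²·V(S_1) + (0.3)²·V(S_2) + 2·(-0.3)·(0.3)·Cov(S_1,S_2)
= 0.09·7.4 + 0.09·7.2 + -0.18·3.2 = 0.738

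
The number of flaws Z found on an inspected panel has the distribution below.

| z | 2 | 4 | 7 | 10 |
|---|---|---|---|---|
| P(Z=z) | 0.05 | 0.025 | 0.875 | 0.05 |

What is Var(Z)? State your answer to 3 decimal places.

1.894

E[Z] = (2)(0.05) + (4)(0.025) + (7)(0.875) + (10)(0.05) = 6.825
E[Z²] = (2)²(0.05) + (4)²(0.025) + (7)²(0.875) + (10)²(0.05) = 48.475
Var(Z) = E[Z²] − (E[Z])² = 48.475 − (6.825)² = 1.894375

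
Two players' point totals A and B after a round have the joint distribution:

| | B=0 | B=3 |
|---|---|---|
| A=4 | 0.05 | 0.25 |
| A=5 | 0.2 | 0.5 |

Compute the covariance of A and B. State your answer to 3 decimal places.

E[A] = 4.7,  E[B] = 2.25
E[AB] = 10.5
Cov(A,B) = E[AB] − E[A]E[B] = 10.5 − (4.7)(2.25) = -0.075

-0.075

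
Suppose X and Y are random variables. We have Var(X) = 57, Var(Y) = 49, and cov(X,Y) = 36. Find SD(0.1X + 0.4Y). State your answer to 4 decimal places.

Var(0.1X + 0.4Y) = (0.1)²·Var(X) + (0.4)²·Var(Y) + 2·(0.1)·(0.4)·cov(X,Y)
= 0.01·57 + 0.16·49 + 0.08·36 = 11.29
SD(0.1X + 0.4Y) = √11.29 ≈ 3.3601

3.3601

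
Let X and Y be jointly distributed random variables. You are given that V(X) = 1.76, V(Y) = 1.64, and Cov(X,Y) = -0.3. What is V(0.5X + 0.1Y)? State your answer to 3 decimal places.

0.426

V(0.5X + 0.1Y) = (0.5)²·V(X) + (0.1)²·V(Y) + 2·(0.5)·(0.1)·Cov(X,Y)
= 0.25·1.76 + 0.01·1.64 + 0.1·-0.3 = 0.4264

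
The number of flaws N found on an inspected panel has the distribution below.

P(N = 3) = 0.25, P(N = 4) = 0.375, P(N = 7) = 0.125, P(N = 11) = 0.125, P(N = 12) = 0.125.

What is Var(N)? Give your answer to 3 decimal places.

E[N] = (3)(0.25) + (4)(0.375) + (7)(0.125) + (11)(0.125) + (12)(0.125) = 6
E[N²] = (3)²(0.25) + (4)²(0.375) + (7)²(0.125) + (11)²(0.125) + (12)²(0.125) = 47.5
Var(N) = E[N²] − (E[N])² = 47.5 − (6)² = 11.5

11.500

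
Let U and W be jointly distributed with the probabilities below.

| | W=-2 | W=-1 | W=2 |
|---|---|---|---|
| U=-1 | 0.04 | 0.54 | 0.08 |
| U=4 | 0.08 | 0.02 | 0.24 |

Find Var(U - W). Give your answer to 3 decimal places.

4.360

E[U] = 0.7,  E[W] = -0.16,  E[UW] = 1.66
Var(U) = 6.1 − (0.7)² = 5.61;  Var(W) = 2.32 − (-0.16)² = 2.2944
Cov(U,W) = 1.66 − (0.7)(-0.16) = 1.772
Var(U - W) = (1)²·5.61 + (-1)²·2.2944 + 2·(1)·(-1)·1.772 = 4.3604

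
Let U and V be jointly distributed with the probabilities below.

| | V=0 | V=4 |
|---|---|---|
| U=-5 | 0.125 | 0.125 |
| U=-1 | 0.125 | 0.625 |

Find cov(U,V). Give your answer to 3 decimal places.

E[U] = -2,  E[V] = 3
E[UV] = -5
cov(U,V) = E[UV] − E[U]E[V] = -5 − (-2)(3) = 1

1.000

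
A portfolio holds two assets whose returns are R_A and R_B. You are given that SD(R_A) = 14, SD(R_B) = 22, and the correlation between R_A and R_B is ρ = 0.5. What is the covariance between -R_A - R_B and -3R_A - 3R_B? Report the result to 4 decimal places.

2964.0000

Var(R_A) = (14)² = 196;  Var(R_B) = (22)² = 484
Cov(R_A,R_B) = ρ·SD(R_A)·SD(R_B) = 0.5·14·22 = 154
Cov(-R_A - R_B, -3R_A - 3R_B) = (-1)(-3)Var(R_A) + (-1)(-3)Var(R_B) + [(-1)(-3) + (-1)(-3)]Cov(R_A,R_B)
= 3·196 + 3·484 + 6·154 = 2964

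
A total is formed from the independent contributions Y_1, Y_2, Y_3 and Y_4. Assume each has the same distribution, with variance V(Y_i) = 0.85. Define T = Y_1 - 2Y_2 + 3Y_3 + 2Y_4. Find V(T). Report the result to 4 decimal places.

By independence, V(T) = (1)²V(Y_1) + (-2)²V(Y_2) + (3)²V(Y_3) + (2)²V(Y_4)
= (1)²·0.85 + (-2)²·0.85 + (3)²·0.85 + (2)²·0.85 = 15.3

15.3000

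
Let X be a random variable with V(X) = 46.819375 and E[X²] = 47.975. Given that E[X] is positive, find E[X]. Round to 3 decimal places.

1.075

(E[X])² = E[X²] − V(X) = 47.975 − 46.819375 = 1.155625
E[X] = √1.155625 = 1.075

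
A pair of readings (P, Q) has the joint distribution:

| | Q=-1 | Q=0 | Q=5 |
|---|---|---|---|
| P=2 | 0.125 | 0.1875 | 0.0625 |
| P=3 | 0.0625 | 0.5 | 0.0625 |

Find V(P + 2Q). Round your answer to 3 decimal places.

E[P] = 2.625,  E[Q] = 0.4375,  E[PQ] = 1.125
V(P) = 7.125 − (2.625)² = 0.234375;  V(Q) = 3.3125 − (0.4375)² = 3.12109375
Cov(P,Q) = 1.125 − (2.625)(0.4375) = -0.0234375
V(P + 2Q) = (1)²·0.234375 + (2)²·3.12109375 + 2·(1)·(2)·-0.0234375 = 12.625

12.625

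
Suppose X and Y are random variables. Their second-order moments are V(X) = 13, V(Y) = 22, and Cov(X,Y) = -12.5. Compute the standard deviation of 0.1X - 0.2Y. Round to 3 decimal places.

V(0.1X - 0.2Y) = (0.1)²·V(X) + (-0.2)²·V(Y) + 2·(0.1)·(-0.2)·Cov(X,Y)
= 0.01·13 + 0.04·22 + -0.04·-12.5 = 1.51
SD(0.1X - 0.2Y) = √1.51 ≈ 1.229

1.229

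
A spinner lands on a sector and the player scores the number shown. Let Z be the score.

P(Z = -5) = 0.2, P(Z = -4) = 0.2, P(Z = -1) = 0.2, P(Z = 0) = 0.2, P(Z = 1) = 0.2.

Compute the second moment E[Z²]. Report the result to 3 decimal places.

E[Z²] = (-5)²(0.2) + (-4)²(0.2) + (-1)²(0.2) + (0)²(0.2) + (1)²(0.2) = 8.6

8.600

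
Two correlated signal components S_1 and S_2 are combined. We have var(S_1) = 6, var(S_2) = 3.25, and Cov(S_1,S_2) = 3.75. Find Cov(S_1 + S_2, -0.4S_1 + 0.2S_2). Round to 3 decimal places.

-2.500

Cov(S_1 + S_2, -0.4S_1 + 0.2S_2) = (1)(-0.4)var(S_1) + (1)(0.2)var(S_2) + [(1)(0.2) + (1)(-0.4)]Cov(S_1,S_2)
= -0.4·6 + 0.2·3.25 + -0.2·3.75 = -2.5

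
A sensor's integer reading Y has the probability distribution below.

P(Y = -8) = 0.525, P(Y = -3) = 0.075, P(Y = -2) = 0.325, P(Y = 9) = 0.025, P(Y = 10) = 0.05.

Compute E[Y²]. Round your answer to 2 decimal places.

42.60

E[Y²] = (-8)²(0.525) + (-3)²(0.075) + (-2)²(0.325) + (9)²(0.025) + (10)²(0.05) = 42.6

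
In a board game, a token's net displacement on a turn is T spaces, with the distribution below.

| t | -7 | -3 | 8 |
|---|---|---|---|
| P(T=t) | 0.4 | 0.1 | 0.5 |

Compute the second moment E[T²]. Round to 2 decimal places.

52.50

E[T²] = (-7)²(0.4) + (-3)²(0.1) + (8)²(0.5) = 52.5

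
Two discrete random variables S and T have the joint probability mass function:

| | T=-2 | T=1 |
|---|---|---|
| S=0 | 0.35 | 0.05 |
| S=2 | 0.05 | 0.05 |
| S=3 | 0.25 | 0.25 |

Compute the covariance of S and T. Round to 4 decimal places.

E[S] = 1.7,  E[T] = -0.95
E[ST] = -0.85
Cov(S,T) = E[ST] − E[S]E[T] = -0.85 − (1.7)(-0.95) = 0.765

0.7650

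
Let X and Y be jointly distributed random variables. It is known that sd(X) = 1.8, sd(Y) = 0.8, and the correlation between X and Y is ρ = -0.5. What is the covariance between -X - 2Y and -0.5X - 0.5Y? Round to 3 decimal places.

V(X) = (1.8)² = 3.24;  V(Y) = (0.8)² = 0.64
cov(X,Y) = ρ·sd(X)·sd(Y) = -0.5·1.8·0.8 = -0.72
cov(-X - 2Y, -0.5X - 0.5Y) = (-1)(-0.5)V(X) + (-2)(-0.5)V(Y) + [(-1)(-0.5) + (-2)(-0.5)]cov(X,Y)
= 0.5·3.24 + 1·0.64 + 1.5·-0.72 = 1.18

1.180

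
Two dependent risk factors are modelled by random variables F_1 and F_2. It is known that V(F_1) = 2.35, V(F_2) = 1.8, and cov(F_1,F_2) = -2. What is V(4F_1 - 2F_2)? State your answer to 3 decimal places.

V(4F_1 - 2F_2) = (4)²·V(F_1) + (-2)²·V(F_2) + 2·(4)·(-2)·cov(F_1,F_2)
= 16·2.35 + 4·1.8 + -16·-2 = 76.8

76.800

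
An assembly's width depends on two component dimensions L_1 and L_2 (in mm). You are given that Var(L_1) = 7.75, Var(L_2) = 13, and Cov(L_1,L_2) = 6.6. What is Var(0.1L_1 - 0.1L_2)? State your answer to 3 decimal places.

0.076

Var(0.1L_1 - 0.1L_2) = (0.1)²·Var(L_1) + (-0.1)²·Var(L_2) + 2·(0.1)·(-0.1)·Cov(L_1,L_2)
= 0.01·7.75 + 0.01·13 + -0.02·6.6 = 0.0755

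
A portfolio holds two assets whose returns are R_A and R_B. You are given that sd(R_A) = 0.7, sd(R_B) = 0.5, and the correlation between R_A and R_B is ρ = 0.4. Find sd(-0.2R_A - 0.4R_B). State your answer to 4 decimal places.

Var(R_A) = (0.7)² = 0.49;  Var(R_B) = (0.5)² = 0.25
cov(R_A,R_B) = ρ·sd(R_A)·sd(R_B) = 0.4·0.7·0.5 = 0.14
Var(-0.2R_A - 0.4R_B) = (-0.2)²·Var(R_A) + (-0.4)²·Var(R_B) + 2·(-0.2)·(-0.4)·cov(R_A,R_B)
= 0.04·0.49 + 0.16·0.25 + 0.16·0.14 = 0.082
sd(-0.2R_A - 0.4R_B) = √0.082 ≈ 0.2864

0.2864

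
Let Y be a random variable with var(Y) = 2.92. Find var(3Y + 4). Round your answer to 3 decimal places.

var(3Y + 4) = (3)²·var(Y) = 9·2.92 = 26.28

26.280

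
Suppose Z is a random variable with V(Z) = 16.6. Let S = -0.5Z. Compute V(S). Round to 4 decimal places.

V(-0.5Z) = (-0.5)²·V(Z) = 0.25·16.6 = 4.15

4.1500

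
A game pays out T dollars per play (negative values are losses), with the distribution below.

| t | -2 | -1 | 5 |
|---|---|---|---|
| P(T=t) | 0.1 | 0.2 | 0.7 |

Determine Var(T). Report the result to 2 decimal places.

E[T] = (-2)(0.1) + (-1)(0.2) + (5)(0.7) = 3.1
E[T²] = (-2)²(0.1) + (-1)²(0.2) + (5)²(0.7) = 18.1
Var(T) = E[T²] − (E[T])² = 18.1 − (3.1)² = 8.49

8.49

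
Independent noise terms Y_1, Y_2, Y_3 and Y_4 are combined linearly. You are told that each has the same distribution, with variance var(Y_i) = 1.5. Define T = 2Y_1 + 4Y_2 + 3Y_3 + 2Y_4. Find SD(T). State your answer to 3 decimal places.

By independence, var(T) = (2)²var(Y_1) + (4)²var(Y_2) + (3)²var(Y_3) + (2)²var(Y_4)
= (2)²·1.5 + (4)²·1.5 + (3)²·1.5 + (2)²·1.5 = 49.5
SD(T) = √49.5 ≈ 7.036

7.036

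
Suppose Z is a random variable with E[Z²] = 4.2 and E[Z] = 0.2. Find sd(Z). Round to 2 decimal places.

Var(Z) = 4.2 − (0.2)² = 4.16
sd(Z) = √4.16 ≈ 2.04

2.04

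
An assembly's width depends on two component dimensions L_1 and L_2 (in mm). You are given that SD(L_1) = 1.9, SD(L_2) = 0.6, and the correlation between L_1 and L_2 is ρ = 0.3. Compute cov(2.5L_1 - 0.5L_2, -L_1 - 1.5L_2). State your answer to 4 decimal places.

var(L_1) = (1.9)² = 3.61;  var(L_2) = (0.6)² = 0.36
cov(L_1,L_2) = ρ·SD(L_1)·SD(L_2) = 0.3·1.9·0.6 = 0.342
cov(2.5L_1 - 0.5L_2, -L_1 - 1.5L_2) = (2.5)(-1)var(L_1) + (-0.5)(-1.5)var(L_2) + [(2.5)(-1.5) + (-0.5)(-1)]cov(L_1,L_2)
= -2.5·3.61 + 0.75·0.36 + -3.25·0.342 = -9.8665

-9.8665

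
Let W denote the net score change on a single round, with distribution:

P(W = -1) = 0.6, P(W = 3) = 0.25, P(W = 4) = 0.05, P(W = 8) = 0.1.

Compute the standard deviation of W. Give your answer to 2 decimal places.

2.95

E[W] = (-1)(0.6) + (3)(0.25) + (4)(0.05) + (8)(0.1) = 1.15
E[W²] = (-1)²(0.6) + (3)²(0.25) + (4)²(0.05) + (8)²(0.1) = 10.05
Var(W) = E[W²] − (E[W])² = 10.05 − (1.15)² = 8.7275
SD(W) = √8.7275 ≈ 2.95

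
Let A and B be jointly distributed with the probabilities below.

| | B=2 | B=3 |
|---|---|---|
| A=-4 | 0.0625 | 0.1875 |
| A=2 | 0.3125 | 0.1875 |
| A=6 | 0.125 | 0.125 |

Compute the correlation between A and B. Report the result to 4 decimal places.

E[A] = 1.5,  E[B] = 2.5
E[AB] = 3.375
cov(A,B) = E[AB] − E[A]E[B] = 3.375 − (1.5)(2.5) = -0.375
Var(A) = 12.75,  Var(B) = 0.25
ρ = -0.375 / √(12.75·0.25) ≈ -0.2100

-0.2100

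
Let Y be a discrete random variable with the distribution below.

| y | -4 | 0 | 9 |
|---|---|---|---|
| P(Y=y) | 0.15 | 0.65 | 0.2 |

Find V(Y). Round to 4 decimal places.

E[Y] = (-4)(0.15) + (0)(0.65) + (9)(0.2) = 1.2
E[Y²] = (-4)²(0.15) + (0)²(0.65) + (9)²(0.2) = 18.6
V(Y) = E[Y²] − (E[Y])² = 18.6 − (1.2)² = 17.16

17.1600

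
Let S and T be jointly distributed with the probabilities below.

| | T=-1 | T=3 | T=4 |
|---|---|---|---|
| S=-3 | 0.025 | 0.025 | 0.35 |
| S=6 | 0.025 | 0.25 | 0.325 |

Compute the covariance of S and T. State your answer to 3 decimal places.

-0.540

E[S] = 2.4,  E[T] = 3.475
E[ST] = 7.8
cov(S,T) = E[ST] − E[S]E[T] = 7.8 − (2.4)(3.475) = -0.54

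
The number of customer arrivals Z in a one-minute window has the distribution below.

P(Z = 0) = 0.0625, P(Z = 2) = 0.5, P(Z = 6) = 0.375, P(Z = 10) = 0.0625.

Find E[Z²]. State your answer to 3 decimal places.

E[Z²] = (0)²(0.0625) + (2)²(0.5) + (6)²(0.375) + (10)²(0.0625) = 21.75

21.750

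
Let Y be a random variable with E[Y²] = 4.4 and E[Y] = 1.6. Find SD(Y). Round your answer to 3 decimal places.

1.356

Var(Y) = 4.4 − (1.6)² = 1.84
SD(Y) = √1.84 ≈ 1.356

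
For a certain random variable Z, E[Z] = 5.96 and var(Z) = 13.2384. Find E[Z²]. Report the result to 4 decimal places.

E[Z²] = var(Z) + (E[Z])² = 13.2384 + (5.96)² = 48.76

48.7600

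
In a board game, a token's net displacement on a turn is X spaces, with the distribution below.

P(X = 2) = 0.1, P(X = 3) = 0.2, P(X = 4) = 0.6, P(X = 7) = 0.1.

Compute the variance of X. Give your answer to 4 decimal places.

E[X] = (2)(0.1) + (3)(0.2) + (4)(0.6) + (7)(0.1) = 3.9
E[X²] = (2)²(0.1) + (3)²(0.2) + (4)²(0.6) + (7)²(0.1) = 16.7
Var(X) = E[X²] − (E[X])² = 16.7 − (3.9)² = 1.49

1.4900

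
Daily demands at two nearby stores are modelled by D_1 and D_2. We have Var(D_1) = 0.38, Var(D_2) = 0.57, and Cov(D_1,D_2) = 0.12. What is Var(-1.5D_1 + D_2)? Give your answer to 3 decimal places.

1.065

Var(-1.5D_1 + D_2) = (-1.5)²·Var(D_1) + (1)²·Var(D_2) + 2·(-1.5)·(1)·Cov(D_1,D_2)
= 2.25·0.38 + 1·0.57 + -3·0.12 = 1.065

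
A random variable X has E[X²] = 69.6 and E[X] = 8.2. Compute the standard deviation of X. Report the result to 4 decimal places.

1.5362

Var(X) = 69.6 − (8.2)² = 2.36
σ(X) = √2.36 ≈ 1.5362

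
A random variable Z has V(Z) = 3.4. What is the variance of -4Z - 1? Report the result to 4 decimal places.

V(-4Z - 1) = (-4)²·V(Z) = 16·3.4 = 54.4

54.4000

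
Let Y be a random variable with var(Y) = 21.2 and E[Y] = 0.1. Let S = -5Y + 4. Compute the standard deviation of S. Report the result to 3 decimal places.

23.022

var(-5Y + 4) = (-5)²·21.2 = 530
SD(S) = √530 ≈ 23.022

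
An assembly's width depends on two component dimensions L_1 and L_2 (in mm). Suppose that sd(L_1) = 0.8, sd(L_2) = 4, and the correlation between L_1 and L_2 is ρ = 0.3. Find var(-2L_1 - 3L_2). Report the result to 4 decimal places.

var(L_1) = (0.8)² = 0.64;  var(L_2) = (4)² = 16
cov(L_1,L_2) = ρ·sd(L_1)·sd(L_2) = 0.3·0.8·4 = 0.96
var(-2L_1 - 3L_2) = (-2)²·var(L_1) + (-3)²·var(L_2) + 2·(-2)·(-3)·cov(L_1,L_2)
= 4·0.64 + 9·16 + 12·0.96 = 158.08

158.0800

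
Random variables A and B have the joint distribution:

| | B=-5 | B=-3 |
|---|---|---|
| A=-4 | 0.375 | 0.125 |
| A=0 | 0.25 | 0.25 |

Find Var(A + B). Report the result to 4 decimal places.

5.9375

E[A] = -2,  E[B] = -4.25,  E[AB] = 9
Var(A) = 8 − (-2)² = 4;  Var(B) = 19 − (-4.25)² = 0.9375
Cov(A,B) = 9 − (-2)(-4.25) = 0.5
Var(A + B) = (1)²·4 + (1)²·0.9375 + 2·(1)·(1)·0.5 = 5.9375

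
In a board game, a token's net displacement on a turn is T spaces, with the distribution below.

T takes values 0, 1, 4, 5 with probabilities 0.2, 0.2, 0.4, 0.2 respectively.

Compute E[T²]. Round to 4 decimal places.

11.6000

E[T²] = (0)²(0.2) + (1)²(0.2) + (4)²(0.4) + (5)²(0.2) = 11.6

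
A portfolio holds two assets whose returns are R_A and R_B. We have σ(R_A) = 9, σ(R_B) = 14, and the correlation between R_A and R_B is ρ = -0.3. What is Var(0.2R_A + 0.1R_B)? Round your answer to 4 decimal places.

3.6880

Var(R_A) = (9)² = 81;  Var(R_B) = (14)² = 196
Cov(R_A,R_B) = ρ·σ(R_A)·σ(R_B) = -0.3·9·14 = -37.8
Var(0.2R_A + 0.1R_B) = (0.2)²·Var(R_A) + (0.1)²·Var(R_B) + 2·(0.2)·(0.1)·Cov(R_A,R_B)
= 0.04·81 + 0.01·196 + 0.04·-37.8 = 3.688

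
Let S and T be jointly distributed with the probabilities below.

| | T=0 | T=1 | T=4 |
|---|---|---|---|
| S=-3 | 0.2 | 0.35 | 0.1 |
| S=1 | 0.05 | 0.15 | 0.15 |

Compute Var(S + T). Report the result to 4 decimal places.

E[S] = -1.6,  E[T] = 1.5,  E[ST] = -1.5
Var(S) = 6.2 − (-1.6)² = 3.64;  Var(T) = 4.5 − (1.5)² = 2.25
Cov(S,T) = -1.5 − (-1.6)(1.5) = 0.9
Var(S + T) = (1)²·3.64 + (1)²·2.25 + 2·(1)·(1)·0.9 = 7.69

7.6900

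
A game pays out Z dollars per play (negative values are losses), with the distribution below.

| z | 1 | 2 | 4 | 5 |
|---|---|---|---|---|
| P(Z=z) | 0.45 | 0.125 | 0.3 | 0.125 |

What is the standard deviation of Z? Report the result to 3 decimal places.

1.581

E[Z] = (1)(0.45) + (2)(0.125) + (4)(0.3) + (5)(0.125) = 2.525
E[Z²] = (1)²(0.45) + (2)²(0.125) + (4)²(0.3) + (5)²(0.125) = 8.875
Var(Z) = E[Z²] − (E[Z])² = 8.875 − (2.525)² = 2.499375
σ(Z) = √2.499375 ≈ 1.581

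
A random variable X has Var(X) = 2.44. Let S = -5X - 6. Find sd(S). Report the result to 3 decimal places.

Var(-5X - 6) = (-5)²·2.44 = 61
sd(S) = √61 ≈ 7.810

7.810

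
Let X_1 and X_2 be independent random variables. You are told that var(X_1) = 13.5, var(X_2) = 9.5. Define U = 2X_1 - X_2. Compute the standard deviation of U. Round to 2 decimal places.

7.97

By independence, var(U) = (2)²var(X_1) + (-1)²var(X_2)
= (2)²·13.5 + (-1)²·9.5 = 63.5
σ(U) = √63.5 ≈ 7.97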